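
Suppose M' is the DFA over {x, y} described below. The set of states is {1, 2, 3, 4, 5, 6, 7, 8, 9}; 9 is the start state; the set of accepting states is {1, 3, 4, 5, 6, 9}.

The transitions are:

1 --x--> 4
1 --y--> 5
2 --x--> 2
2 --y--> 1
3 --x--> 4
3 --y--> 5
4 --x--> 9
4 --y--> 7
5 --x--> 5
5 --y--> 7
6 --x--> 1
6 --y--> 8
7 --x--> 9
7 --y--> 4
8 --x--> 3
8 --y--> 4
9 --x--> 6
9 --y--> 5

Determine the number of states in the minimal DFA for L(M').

4

Reachable states from the start: {1,3,4,5,6,7,8,9}. Unreachable: {2} — drop them.
Initial partition by acceptance: {1,3,4,5,6,9} | {7,8}.
Split {1,3,4,5,6,9} by δ(·,y) → {1,3,9} and {4,5,6}.
Split {4,5,6} by δ(·,x) → {4,6} and {5}.
The partition is now stable with 4 blocks: {1,3,9} | {7,8} | {4,6} | {5}.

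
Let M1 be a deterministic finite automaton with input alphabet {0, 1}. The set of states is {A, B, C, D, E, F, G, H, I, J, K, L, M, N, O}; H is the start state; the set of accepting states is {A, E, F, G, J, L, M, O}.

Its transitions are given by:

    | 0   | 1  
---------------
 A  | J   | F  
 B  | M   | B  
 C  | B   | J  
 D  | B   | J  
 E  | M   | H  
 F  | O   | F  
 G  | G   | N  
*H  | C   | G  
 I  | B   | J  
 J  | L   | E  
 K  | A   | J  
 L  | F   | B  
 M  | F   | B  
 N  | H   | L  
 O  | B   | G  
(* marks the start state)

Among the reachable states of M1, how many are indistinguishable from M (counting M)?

States {A,D,I,K} cannot be reached from the start state, so discard them.
P0 = {E,F,G,J,L,M,O} | {B,C,H,N}.
Refine {E,F,G,J,L,M,O} on symbol 0: members go to different blocks, giving {E,F,G,J,L,M} and {O}.
Split {E,F,G,J,L,M} by δ(·,0) → {E,G,J,L,M} and {F}.
Refine {E,G,J,L,M} on symbol 0: members go to different blocks, giving {E,G,J} and {L,M}.
Refine {E,G,J} on symbol 0: members go to different blocks, giving {E,J} and {G}.
On input 1, block {E,J} splits into {E} and {J}.
Split {B,C,H,N} by δ(·,0) → {C,H,N} and {B}.
Split {C,H,N} by δ(·,0) → {H,N} and {C}.
On input 0, block {H,N} splits into {H} and {N}.
Stable partition: {E} | {H} | {O} | {F} | {L,M} | {G} | {J} | {B} | {C} | {N} — 10 equivalence classes.
The equivalence class containing M is {L,M}, of size 2.

2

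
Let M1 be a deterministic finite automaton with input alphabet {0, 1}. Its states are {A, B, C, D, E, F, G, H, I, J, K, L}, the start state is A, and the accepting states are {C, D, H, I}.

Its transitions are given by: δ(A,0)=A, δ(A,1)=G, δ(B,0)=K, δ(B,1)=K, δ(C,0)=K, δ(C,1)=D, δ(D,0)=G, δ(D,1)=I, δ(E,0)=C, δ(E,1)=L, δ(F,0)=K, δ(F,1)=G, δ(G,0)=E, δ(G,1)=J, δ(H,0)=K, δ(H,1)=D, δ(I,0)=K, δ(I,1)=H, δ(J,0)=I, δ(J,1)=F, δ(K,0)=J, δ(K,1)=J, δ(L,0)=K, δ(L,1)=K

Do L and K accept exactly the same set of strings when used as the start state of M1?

States {B} cannot be reached from the start state, so discard them.
Start with accepting vs non-accepting: {C,D,H,I} | {A,E,F,G,J,K,L}.
Refine {A,E,F,G,J,K,L} on symbol 0: members go to different blocks, giving {A,F,G,K,L} and {E,J}.
Refine {A,F,G,K,L} on symbol 0: members go to different blocks, giving {A,F,L} and {G,K}.
Split {A,F,L} by δ(·,0) → {F,L} and {A}.
The partition is now stable with 5 blocks: {C,D,H,I} | {F,L} | {E,J} | {G,K} | {A}.
L and K end up in different blocks, so they are distinguishable. For instance, the string '00' is accepted from only K.

No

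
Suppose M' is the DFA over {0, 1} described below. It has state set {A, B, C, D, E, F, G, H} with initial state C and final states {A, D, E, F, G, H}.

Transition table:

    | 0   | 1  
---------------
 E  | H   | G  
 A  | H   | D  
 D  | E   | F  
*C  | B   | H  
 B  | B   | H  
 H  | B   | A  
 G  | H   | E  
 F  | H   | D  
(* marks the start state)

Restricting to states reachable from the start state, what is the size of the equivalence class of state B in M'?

2

Start with accepting vs non-accepting: {A,D,E,F,G,H} | {B,C}.
Refine {A,D,E,F,G,H} on symbol 0: members go to different blocks, giving {A,D,E,F,G} and {H}.
Refine {A,D,E,F,G} on symbol 0: members go to different blocks, giving {A,E,F,G} and {D}.
Split {A,E,F,G} by δ(·,1) → {A,F} and {E,G}.
Stable partition: {A,F} | {B,C} | {H} | {D} | {E,G} — 5 equivalence classes.
The equivalence class containing B is {B,C}, of size 2.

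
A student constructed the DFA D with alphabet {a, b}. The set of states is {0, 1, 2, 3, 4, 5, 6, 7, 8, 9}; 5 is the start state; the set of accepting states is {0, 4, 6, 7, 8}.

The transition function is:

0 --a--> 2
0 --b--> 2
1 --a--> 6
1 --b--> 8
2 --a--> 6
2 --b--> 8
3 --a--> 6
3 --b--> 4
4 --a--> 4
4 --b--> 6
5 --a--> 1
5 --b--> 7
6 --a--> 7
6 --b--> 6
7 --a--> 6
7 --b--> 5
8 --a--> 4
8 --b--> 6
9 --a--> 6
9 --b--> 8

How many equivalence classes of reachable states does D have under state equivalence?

Reachable states from the start: {1,4,5,6,7,8}. Unreachable: {0,2,3,9} — drop them.
P0 = {4,6,7,8} | {1,5}.
Refine {4,6,7,8} on symbol b: members go to different blocks, giving {4,6,8} and {7}.
On input a, block {4,6,8} splits into {4,8} and {6}.
On input a, block {1,5} splits into {1} and {5}.
The partition is now stable with 5 blocks: {4,8} | {1} | {7} | {6} | {5}.

5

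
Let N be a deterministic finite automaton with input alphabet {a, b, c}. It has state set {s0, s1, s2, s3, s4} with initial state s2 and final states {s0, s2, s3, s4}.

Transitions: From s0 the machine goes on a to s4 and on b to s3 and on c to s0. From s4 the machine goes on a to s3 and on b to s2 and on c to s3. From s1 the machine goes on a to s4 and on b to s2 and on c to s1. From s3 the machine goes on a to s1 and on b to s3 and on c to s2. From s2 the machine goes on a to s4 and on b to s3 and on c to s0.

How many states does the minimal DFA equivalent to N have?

4

All states are reachable from the start state.
Start with accepting vs non-accepting: {s0,s2,s3,s4} | {s1}.
On input a, block {s0,s2,s3,s4} splits into {s0,s2,s4} and {s3}.
Split {s0,s2,s4} by δ(·,a) → {s0,s2} and {s4}.
The partition is now stable with 4 blocks: {s0,s2} | {s1} | {s3} | {s4}.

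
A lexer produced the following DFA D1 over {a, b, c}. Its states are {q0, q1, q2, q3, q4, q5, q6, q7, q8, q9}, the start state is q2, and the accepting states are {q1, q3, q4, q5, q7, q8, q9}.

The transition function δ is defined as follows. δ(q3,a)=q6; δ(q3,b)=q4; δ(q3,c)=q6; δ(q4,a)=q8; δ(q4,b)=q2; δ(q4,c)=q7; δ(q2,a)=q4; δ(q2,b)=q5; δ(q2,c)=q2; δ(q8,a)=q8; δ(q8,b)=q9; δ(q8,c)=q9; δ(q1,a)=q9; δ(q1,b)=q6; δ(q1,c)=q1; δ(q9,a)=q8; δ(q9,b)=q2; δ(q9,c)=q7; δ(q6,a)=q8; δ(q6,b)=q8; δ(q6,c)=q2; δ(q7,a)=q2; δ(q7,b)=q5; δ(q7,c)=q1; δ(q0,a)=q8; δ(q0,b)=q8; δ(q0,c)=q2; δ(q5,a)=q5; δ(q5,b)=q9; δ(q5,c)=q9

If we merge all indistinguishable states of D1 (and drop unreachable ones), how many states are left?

Reachable states from the start: {q1,q2,q4,q5,q6,q7,q8,q9}. Unreachable: {q0,q3} — drop them.
Initial partition by acceptance: {q1,q4,q5,q7,q8,q9} | {q2,q6}.
Split {q1,q4,q5,q7,q8,q9} by δ(·,a) → {q1,q4,q5,q8,q9} and {q7}.
Split {q1,q4,q5,q8,q9} by δ(·,b) → {q1,q4,q9} and {q5,q8}.
Refine {q1,q4,q9} on symbol a: members go to different blocks, giving {q4,q9} and {q1}.
On input a, block {q2,q6} splits into {q2} and {q6}.
No further refinement is possible. Final partition (6 blocks): {q4,q9} | {q2} | {q7} | {q5,q8} | {q1} | {q6}.

6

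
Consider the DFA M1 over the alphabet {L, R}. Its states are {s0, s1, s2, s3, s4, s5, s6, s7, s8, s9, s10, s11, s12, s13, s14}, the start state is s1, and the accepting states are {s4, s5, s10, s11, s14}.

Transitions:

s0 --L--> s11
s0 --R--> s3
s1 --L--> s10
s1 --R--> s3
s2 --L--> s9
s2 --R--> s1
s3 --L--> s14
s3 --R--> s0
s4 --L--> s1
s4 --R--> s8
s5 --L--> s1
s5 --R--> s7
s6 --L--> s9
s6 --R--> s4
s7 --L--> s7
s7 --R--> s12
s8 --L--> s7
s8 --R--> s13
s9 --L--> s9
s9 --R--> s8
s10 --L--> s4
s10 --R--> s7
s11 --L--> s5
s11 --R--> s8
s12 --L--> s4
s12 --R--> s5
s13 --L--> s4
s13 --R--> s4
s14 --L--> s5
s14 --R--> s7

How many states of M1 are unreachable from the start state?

No path from s1 leads to s2, s6, s9; the other 12 states are all reachable.

3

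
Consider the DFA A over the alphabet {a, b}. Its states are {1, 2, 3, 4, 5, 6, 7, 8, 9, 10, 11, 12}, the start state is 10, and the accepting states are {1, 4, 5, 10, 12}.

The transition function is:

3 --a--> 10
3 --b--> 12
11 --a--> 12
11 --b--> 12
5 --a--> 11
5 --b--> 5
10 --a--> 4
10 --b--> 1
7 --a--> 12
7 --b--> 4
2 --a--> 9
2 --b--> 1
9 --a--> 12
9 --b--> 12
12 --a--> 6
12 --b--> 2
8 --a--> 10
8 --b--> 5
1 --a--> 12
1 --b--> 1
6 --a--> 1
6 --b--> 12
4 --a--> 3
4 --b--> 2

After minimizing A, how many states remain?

Reachable states from the start: {1,2,3,4,6,9,10,12}. Unreachable: {5,7,8,11} — drop them.
P0 = {1,4,10,12} | {2,3,6,9}.
Split {1,4,10,12} by δ(·,a) → {1,10} and {4,12}.
Refine {2,3,6,9} on symbol a: members go to different blocks, giving {3,6} and {2} and {9}.
The partition is now stable with 5 blocks: {1,10} | {3,6} | {4,12} | {2} | {9}.

5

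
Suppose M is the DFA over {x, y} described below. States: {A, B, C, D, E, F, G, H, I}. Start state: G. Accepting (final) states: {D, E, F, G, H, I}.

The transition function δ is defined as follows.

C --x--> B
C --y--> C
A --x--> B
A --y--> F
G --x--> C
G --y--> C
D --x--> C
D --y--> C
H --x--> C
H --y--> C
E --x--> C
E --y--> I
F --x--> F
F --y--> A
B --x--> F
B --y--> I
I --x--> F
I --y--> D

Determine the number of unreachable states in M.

Starting at G and following transitions, the reachable set is {A, B, C, D, F, G, I}. That leaves E, H unreachable — 2 in total.

2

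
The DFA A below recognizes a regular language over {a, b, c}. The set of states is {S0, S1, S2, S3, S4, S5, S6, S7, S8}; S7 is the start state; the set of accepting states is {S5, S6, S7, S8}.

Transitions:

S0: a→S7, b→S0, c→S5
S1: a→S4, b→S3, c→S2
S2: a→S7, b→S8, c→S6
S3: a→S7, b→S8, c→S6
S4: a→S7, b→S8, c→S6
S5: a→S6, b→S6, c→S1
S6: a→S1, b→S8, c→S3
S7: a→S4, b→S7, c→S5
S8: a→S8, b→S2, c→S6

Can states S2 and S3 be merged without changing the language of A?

First remove the unreachable states {S0}; 8 states remain.
P0 = {S5,S6,S7,S8} | {S1,S2,S3,S4}.
Refine {S5,S6,S7,S8} on symbol a: members go to different blocks, giving {S5,S8} and {S6,S7}.
Refine {S5,S8} on symbol a: members go to different blocks, giving {S5} and {S8}.
Split {S1,S2,S3,S4} by δ(·,a) → {S2,S3,S4} and {S1}.
Refine {S6,S7} on symbol a: members go to different blocks, giving {S6} and {S7}.
Stable partition: {S5} | {S2,S3,S4} | {S6} | {S8} | {S1} | {S7} — 6 equivalence classes.
S2 and S3 lie in the same block of the stable partition, so they are equivalent — no string distinguishes them.

Yes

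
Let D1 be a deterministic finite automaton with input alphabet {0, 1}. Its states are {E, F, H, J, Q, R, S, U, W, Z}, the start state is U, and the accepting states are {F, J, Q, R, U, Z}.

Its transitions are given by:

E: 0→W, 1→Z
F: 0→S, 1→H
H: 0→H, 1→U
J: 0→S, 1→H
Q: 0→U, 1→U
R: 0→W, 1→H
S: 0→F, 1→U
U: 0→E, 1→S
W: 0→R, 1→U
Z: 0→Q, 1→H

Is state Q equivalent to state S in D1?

No

States {J} cannot be reached from the start state, so discard them.
P0 = {F,Q,R,U,Z} | {E,H,S,W}.
On input 0, block {F,Q,R,U,Z} splits into {F,R,U} and {Q,Z}.
Refine {E,H,S,W} on symbol 0: members go to different blocks, giving {S,W} and {E,H}.
Refine {F,R,U} on symbol 0: members go to different blocks, giving {F,R} and {U}.
Split {Q,Z} by δ(·,0) → {Z} and {Q}.
Refine {E,H} on symbol 0: members go to different blocks, giving {H} and {E}.
The partition is now stable with 7 blocks: {F,R} | {S,W} | {Z} | {H} | {U} | {Q} | {E}.
Q and S end up in different blocks, so they are distinguishable. For instance, the string 'ε' is accepted from only Q.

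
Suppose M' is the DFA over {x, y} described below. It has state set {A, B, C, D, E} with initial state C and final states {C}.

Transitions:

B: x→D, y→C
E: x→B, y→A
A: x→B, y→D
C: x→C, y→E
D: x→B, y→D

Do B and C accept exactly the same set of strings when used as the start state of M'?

No

All states are reachable from the start state.
P0 = {C} | {A,B,D,E}.
Refine {A,B,D,E} on symbol y: members go to different blocks, giving {A,D,E} and {B}.
The partition is now stable with 3 blocks: {C} | {A,D,E} | {B}.
B and C end up in different blocks, so they are distinguishable. For instance, the string 'ε' is accepted from only C.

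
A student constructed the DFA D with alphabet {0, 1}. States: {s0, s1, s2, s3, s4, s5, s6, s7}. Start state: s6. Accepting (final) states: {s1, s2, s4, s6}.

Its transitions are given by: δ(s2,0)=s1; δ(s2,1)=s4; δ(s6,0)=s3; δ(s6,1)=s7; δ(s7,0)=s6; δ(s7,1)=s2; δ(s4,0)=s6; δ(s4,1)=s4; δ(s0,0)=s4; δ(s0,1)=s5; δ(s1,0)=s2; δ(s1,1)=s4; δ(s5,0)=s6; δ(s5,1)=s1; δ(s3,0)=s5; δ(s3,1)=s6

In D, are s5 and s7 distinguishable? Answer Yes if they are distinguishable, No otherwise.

Reachable states from the start: {s1,s2,s3,s4,s5,s6,s7}. Unreachable: {s0} — drop them.
Initial partition by acceptance: {s1,s2,s4,s6} | {s3,s5,s7}.
On input 0, block {s1,s2,s4,s6} splits into {s1,s2,s4} and {s6}.
Split {s1,s2,s4} by δ(·,0) → {s1,s2} and {s4}.
Refine {s3,s5,s7} on symbol 0: members go to different blocks, giving {s5,s7} and {s3}.
The partition is now stable with 5 blocks: {s1,s2} | {s5,s7} | {s6} | {s4} | {s3}.
s5 and s7 lie in the same block of the stable partition, so they are equivalent — no string distinguishes them.

No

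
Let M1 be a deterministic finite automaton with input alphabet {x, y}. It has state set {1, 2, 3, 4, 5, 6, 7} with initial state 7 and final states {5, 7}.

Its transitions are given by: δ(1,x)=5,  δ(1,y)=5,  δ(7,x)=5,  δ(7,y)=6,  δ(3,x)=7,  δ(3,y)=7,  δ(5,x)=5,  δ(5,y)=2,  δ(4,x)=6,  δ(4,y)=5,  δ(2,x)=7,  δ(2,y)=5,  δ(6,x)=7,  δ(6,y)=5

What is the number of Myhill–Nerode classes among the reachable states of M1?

Reachable states from the start: {2,5,6,7}. Unreachable: {1,3,4} — drop them.
Start with accepting vs non-accepting: {5,7} | {2,6}.
No further refinement is possible. Final partition (2 blocks): {5,7} | {2,6}.

2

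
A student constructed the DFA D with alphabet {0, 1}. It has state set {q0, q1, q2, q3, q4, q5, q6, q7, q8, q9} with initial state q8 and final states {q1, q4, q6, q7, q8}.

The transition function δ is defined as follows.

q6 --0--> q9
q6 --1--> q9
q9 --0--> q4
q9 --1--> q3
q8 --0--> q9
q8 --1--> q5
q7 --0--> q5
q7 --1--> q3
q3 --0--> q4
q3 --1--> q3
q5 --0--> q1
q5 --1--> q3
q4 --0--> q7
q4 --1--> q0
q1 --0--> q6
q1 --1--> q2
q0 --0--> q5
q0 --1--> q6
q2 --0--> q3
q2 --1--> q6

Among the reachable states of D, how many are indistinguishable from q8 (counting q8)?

All states are reachable from the start state.
Start with accepting vs non-accepting: {q1,q4,q6,q7,q8} | {q0,q2,q3,q5,q9}.
Split {q1,q4,q6,q7,q8} by δ(·,0) → {q6,q7,q8} and {q1,q4}.
Refine {q0,q2,q3,q5,q9} on symbol 0: members go to different blocks, giving {q3,q5,q9} and {q0,q2}.
Stable partition: {q6,q7,q8} | {q3,q5,q9} | {q1,q4} | {q0,q2} — 4 equivalence classes.
State q8 belongs to the block {q6,q7,q8}, which has 3 states.

3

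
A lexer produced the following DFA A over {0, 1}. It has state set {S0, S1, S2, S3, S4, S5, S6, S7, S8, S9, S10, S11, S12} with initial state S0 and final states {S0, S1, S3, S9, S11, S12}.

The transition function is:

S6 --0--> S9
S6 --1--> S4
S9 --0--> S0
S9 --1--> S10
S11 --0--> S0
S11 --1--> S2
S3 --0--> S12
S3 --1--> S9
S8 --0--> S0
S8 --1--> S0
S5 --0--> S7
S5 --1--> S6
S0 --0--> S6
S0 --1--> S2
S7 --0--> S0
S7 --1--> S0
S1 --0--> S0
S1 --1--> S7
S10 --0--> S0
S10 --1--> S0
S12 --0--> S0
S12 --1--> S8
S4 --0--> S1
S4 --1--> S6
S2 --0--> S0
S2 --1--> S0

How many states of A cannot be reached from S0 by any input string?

No path from S0 leads to S3, S5, S8, S11, S12; the other 8 states are all reachable.

5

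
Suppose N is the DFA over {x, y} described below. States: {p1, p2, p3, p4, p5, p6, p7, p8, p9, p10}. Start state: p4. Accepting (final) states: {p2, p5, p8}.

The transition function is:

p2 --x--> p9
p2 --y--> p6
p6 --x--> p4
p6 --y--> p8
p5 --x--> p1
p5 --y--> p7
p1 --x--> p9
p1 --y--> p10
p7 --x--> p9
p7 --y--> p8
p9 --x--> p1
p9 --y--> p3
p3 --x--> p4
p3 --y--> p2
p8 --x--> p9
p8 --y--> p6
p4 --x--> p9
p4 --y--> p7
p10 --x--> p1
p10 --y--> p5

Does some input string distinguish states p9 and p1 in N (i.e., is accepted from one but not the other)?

No

Every state is reachable, so we keep all 10.
Start with accepting vs non-accepting: {p2,p5,p8} | {p1,p3,p4,p6,p7,p9,p10}.
Refine {p1,p3,p4,p6,p7,p9,p10} on symbol y: members go to different blocks, giving {p3,p6,p7,p10} and {p1,p4,p9}.
No further refinement is possible. Final partition (3 blocks): {p2,p5,p8} | {p3,p6,p7,p10} | {p1,p4,p9}.
p9 and p1 lie in the same block of the stable partition, so they are equivalent — no string distinguishes them.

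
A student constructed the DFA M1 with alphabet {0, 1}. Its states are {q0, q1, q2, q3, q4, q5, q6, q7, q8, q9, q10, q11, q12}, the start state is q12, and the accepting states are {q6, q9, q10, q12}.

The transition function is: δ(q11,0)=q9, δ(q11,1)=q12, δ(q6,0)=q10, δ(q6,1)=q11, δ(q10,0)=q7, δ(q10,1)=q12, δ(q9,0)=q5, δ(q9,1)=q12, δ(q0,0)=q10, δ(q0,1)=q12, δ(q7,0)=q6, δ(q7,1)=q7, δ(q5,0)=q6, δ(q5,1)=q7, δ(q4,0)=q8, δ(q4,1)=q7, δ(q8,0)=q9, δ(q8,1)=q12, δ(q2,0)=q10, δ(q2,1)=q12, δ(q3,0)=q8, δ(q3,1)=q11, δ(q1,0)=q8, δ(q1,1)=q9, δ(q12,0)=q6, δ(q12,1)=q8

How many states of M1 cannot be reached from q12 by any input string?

No path from q12 leads to q0, q1, q2, q3, q4; the other 8 states are all reachable.

5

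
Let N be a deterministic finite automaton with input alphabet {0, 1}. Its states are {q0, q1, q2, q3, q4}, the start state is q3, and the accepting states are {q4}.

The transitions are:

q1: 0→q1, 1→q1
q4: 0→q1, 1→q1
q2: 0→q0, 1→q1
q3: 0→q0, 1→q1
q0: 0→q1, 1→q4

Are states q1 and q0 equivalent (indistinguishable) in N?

States {q2} cannot be reached from the start state, so discard them.
P0 = {q4} | {q0,q1,q3}.
Split {q0,q1,q3} by δ(·,1) → {q1,q3} and {q0}.
Refine {q1,q3} on symbol 0: members go to different blocks, giving {q1} and {q3}.
No further refinement is possible. Final partition (4 blocks): {q4} | {q1} | {q0} | {q3}.
q1 and q0 end up in different blocks, so they are distinguishable. For instance, the string '1' is accepted from only q0.

No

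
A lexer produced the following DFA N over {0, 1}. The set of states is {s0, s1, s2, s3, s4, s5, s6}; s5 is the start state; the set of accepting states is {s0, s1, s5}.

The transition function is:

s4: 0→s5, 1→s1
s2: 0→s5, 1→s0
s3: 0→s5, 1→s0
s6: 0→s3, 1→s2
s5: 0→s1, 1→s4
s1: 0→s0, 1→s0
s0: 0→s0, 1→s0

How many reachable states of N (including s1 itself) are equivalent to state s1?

First remove the unreachable states {s2,s3,s6}; 4 states remain.
Initial partition by acceptance: {s0,s1,s5} | {s4}.
Refine {s0,s1,s5} on symbol 1: members go to different blocks, giving {s0,s1} and {s5}.
Stable partition: {s0,s1} | {s4} | {s5} — 3 equivalence classes.
State s1 belongs to the block {s0,s1}, which has 2 states.

2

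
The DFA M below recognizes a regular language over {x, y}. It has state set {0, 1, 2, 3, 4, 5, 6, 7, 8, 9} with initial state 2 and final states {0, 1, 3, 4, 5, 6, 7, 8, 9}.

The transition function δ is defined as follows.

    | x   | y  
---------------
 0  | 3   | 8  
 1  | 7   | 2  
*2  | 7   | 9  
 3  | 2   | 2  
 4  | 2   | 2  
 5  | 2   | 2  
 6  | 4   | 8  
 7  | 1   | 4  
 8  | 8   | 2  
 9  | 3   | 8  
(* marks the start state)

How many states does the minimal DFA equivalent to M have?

6

States {0,5,6} cannot be reached from the start state, so discard them.
P0 = {1,3,4,7,8,9} | {2}.
Split {1,3,4,7,8,9} by δ(·,x) → {1,7,8,9} and {3,4}.
On input x, block {1,7,8,9} splits into {1,7,8} and {9}.
On input y, block {1,7,8} splits into {1,8} and {7}.
Refine {1,8} on symbol x: members go to different blocks, giving {1} and {8}.
Stable partition: {1} | {2} | {3,4} | {9} | {7} | {8} — 6 equivalence classes.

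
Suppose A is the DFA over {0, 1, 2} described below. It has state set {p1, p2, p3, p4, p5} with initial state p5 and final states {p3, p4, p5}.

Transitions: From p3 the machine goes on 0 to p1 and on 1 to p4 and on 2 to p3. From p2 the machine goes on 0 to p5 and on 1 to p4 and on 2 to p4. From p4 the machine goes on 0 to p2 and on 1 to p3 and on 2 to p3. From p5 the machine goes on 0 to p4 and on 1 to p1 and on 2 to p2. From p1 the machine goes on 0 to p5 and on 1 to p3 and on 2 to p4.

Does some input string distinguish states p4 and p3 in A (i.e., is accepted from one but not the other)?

Every state is reachable, so we keep all 5.
P0 = {p3,p4,p5} | {p1,p2}.
Refine {p3,p4,p5} on symbol 0: members go to different blocks, giving {p3,p4} and {p5}.
Stable partition: {p3,p4} | {p1,p2} | {p5} — 3 equivalence classes.
p4 and p3 lie in the same block of the stable partition, so they are equivalent — no string distinguishes them.

No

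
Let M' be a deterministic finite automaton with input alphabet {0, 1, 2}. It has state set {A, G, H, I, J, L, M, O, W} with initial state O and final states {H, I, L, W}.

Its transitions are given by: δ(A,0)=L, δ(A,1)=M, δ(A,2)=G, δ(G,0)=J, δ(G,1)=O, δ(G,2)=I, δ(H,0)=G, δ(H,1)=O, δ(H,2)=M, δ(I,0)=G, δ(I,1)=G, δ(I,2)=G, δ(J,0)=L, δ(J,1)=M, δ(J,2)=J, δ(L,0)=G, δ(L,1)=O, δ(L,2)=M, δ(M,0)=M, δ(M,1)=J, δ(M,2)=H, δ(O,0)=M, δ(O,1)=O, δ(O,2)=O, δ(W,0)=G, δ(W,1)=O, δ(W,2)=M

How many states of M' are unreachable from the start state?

2

Starting at O and following transitions, the reachable set is {G, H, I, J, L, M, O}. That leaves A, W unreachable — 2 in total.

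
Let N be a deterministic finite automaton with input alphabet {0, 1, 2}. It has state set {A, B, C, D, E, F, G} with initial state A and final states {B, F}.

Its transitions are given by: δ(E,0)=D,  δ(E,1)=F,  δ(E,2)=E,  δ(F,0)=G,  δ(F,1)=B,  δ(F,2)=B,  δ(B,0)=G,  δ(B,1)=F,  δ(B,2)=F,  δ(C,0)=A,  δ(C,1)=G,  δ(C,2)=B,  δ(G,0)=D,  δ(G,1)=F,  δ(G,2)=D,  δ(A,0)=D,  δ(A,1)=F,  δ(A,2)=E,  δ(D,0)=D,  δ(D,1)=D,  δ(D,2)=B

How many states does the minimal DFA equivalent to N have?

First remove the unreachable states {C}; 6 states remain.
P0 = {B,F} | {A,D,E,G}.
On input 1, block {A,D,E,G} splits into {A,E,G} and {D}.
Split {A,E,G} by δ(·,2) → {A,E} and {G}.
No further refinement is possible. Final partition (4 blocks): {B,F} | {A,E} | {D} | {G}.

4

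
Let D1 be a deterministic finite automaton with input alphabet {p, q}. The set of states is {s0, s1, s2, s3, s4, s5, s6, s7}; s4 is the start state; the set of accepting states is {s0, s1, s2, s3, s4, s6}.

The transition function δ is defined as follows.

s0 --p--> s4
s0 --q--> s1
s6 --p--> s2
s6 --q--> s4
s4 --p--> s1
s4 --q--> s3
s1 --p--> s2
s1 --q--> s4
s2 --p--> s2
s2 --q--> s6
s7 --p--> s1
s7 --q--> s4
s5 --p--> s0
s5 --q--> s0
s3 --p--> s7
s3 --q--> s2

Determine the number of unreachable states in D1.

2

Starting at s4 and following transitions, the reachable set is {s1, s2, s3, s4, s6, s7}. That leaves s0, s5 unreachable — 2 in total.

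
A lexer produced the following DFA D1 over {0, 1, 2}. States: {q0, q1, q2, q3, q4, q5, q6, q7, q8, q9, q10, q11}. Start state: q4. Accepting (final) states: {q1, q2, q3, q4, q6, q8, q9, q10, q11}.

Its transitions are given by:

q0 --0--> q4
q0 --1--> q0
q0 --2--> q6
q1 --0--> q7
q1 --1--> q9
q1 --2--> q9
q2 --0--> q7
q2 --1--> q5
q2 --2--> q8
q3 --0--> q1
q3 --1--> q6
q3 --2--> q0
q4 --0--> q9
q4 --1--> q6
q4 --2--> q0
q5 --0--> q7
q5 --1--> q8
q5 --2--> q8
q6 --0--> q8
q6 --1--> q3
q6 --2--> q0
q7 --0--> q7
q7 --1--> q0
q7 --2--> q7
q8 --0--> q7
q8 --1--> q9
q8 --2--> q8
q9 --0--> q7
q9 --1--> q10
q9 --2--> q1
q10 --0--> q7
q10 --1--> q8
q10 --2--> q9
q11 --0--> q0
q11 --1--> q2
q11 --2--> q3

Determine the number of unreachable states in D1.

No path from q4 leads to q2, q5, q11; the other 9 states are all reachable.

3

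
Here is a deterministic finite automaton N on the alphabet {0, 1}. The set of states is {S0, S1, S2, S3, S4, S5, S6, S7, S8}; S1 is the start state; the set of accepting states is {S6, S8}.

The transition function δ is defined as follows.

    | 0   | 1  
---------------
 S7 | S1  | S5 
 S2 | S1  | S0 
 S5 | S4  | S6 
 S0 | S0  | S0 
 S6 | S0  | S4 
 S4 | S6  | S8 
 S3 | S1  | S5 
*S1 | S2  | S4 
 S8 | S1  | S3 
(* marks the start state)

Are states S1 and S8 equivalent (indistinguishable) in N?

No

States {S7} cannot be reached from the start state, so discard them.
Initial partition by acceptance: {S6,S8} | {S0,S1,S2,S3,S4,S5}.
On input 0, block {S0,S1,S2,S3,S4,S5} splits into {S0,S1,S2,S3,S5} and {S4}.
Refine {S6,S8} on symbol 1: members go to different blocks, giving {S6} and {S8}.
Split {S0,S1,S2,S3,S5} by δ(·,0) → {S0,S1,S2,S3} and {S5}.
Refine {S0,S1,S2,S3} on symbol 1: members go to different blocks, giving {S0,S2} and {S1} and {S3}.
On input 0, block {S0,S2} splits into {S0} and {S2}.
No further refinement is possible. Final partition (8 blocks): {S6} | {S0} | {S4} | {S8} | {S5} | {S1} | {S3} | {S2}.
S1 and S8 end up in different blocks, so they are distinguishable. For instance, the string 'ε' is accepted from only S8.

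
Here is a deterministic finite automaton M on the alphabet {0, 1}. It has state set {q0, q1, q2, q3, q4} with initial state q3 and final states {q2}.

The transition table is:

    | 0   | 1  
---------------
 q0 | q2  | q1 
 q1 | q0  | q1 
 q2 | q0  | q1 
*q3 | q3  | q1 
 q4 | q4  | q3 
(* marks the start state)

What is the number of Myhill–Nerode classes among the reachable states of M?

States {q4} cannot be reached from the start state, so discard them.
P0 = {q2} | {q0,q1,q3}.
Split {q0,q1,q3} by δ(·,0) → {q1,q3} and {q0}.
On input 0, block {q1,q3} splits into {q1} and {q3}.
The partition is now stable with 4 blocks: {q2} | {q1} | {q0} | {q3}.

4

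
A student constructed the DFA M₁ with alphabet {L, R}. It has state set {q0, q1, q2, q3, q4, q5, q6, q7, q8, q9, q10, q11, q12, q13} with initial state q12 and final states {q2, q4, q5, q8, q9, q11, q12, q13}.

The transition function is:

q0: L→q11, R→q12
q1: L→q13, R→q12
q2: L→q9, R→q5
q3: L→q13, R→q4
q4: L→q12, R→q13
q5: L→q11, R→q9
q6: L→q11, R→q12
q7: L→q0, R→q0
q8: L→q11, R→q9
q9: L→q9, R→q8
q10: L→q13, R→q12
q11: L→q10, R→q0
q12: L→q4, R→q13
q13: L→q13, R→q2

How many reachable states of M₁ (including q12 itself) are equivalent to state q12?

2

States {q1,q3,q6,q7} cannot be reached from the start state, so discard them.
P0 = {q2,q4,q5,q8,q9,q11,q12,q13} | {q0,q10}.
On input L, block {q2,q4,q5,q8,q9,q11,q12,q13} splits into {q2,q4,q5,q8,q9,q12,q13} and {q11}.
Refine {q2,q4,q5,q8,q9,q12,q13} on symbol L: members go to different blocks, giving {q2,q4,q9,q12,q13} and {q5,q8}.
On input R, block {q2,q4,q9,q12,q13} splits into {q4,q12,q13} and {q2,q9}.
Split {q4,q12,q13} by δ(·,R) → {q4,q12} and {q13}.
Split {q0,q10} by δ(·,L) → {q0} and {q10}.
No further refinement is possible. Final partition (7 blocks): {q4,q12} | {q0} | {q11} | {q5,q8} | {q2,q9} | {q13} | {q10}.
The equivalence class containing q12 is {q4,q12}, of size 2.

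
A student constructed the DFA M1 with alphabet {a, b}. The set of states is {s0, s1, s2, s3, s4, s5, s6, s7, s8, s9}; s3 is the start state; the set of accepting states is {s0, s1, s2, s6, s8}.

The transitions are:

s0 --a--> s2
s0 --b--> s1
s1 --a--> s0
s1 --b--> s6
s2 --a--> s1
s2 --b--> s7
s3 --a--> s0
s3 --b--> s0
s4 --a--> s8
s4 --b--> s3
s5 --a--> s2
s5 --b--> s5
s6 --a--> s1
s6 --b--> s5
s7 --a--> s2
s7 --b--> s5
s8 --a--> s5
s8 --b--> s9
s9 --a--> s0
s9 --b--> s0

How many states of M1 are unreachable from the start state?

BFS from s3 reaches {s0, s1, s2, s3, s5, s6, s7}; the 3 state(s) s4, s8, s9 are never visited.

3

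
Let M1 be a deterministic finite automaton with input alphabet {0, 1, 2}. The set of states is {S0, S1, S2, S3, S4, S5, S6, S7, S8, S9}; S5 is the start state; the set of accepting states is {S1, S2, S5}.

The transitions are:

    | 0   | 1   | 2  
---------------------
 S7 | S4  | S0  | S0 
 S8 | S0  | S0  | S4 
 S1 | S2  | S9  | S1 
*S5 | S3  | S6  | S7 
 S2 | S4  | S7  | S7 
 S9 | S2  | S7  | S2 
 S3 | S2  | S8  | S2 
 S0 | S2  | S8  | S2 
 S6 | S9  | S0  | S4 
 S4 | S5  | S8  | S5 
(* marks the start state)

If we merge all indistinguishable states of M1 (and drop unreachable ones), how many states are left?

3

Reachable states from the start: {S0,S2,S3,S4,S5,S6,S7,S8,S9}. Unreachable: {S1} — drop them.
Start with accepting vs non-accepting: {S2,S5} | {S0,S3,S4,S6,S7,S8,S9}.
Refine {S0,S3,S4,S6,S7,S8,S9} on symbol 0: members go to different blocks, giving {S0,S3,S4,S9} and {S6,S7,S8}.
No further refinement is possible. Final partition (3 blocks): {S2,S5} | {S0,S3,S4,S9} | {S6,S7,S8}.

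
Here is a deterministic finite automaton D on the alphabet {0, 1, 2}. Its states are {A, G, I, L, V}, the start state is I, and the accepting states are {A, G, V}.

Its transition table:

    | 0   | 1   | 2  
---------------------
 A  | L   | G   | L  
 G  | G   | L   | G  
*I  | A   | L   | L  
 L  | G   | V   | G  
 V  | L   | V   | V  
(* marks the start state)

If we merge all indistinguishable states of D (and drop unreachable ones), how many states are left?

5

Every state is reachable, so we keep all 5.
Initial partition by acceptance: {A,G,V} | {I,L}.
Split {A,G,V} by δ(·,0) → {A,V} and {G}.
On input 1, block {A,V} splits into {A} and {V}.
Split {I,L} by δ(·,0) → {L} and {I}.
Stable partition: {A} | {L} | {G} | {V} | {I} — 5 equivalence classes.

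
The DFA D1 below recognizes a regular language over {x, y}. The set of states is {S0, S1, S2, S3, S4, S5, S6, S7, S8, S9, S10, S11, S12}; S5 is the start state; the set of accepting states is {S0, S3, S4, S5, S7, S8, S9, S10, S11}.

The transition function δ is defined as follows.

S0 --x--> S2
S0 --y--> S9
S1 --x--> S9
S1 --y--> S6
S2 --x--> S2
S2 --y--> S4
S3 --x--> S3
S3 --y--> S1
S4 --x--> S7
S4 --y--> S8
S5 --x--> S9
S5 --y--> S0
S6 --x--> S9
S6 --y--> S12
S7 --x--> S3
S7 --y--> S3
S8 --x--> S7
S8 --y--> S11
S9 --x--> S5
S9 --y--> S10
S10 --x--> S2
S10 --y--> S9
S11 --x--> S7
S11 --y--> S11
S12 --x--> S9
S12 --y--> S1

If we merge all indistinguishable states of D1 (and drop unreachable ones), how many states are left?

All states are reachable from the start state.
Initial partition by acceptance: {S0,S3,S4,S5,S7,S8,S9,S10,S11} | {S1,S2,S6,S12}.
On input x, block {S0,S3,S4,S5,S7,S8,S9,S10,S11} splits into {S3,S4,S5,S7,S8,S9,S11} and {S0,S10}.
Split {S3,S4,S5,S7,S8,S9,S11} by δ(·,y) → {S4,S7,S8,S11} and {S5,S9} and {S3}.
On input x, block {S4,S7,S8,S11} splits into {S4,S8,S11} and {S7}.
Refine {S1,S2,S6,S12} on symbol x: members go to different blocks, giving {S1,S6,S12} and {S2}.
Stable partition: {S4,S8,S11} | {S1,S6,S12} | {S0,S10} | {S5,S9} | {S3} | {S7} | {S2} — 7 equivalence classes.

7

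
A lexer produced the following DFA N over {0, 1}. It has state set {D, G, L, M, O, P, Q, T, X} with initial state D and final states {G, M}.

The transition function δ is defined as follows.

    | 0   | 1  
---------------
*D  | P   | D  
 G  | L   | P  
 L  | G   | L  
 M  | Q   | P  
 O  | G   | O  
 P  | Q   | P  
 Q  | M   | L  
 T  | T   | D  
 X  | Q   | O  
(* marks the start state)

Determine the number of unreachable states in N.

Starting at D and following transitions, the reachable set is {D, G, L, M, P, Q}. That leaves O, T, X unreachable — 3 in total.

3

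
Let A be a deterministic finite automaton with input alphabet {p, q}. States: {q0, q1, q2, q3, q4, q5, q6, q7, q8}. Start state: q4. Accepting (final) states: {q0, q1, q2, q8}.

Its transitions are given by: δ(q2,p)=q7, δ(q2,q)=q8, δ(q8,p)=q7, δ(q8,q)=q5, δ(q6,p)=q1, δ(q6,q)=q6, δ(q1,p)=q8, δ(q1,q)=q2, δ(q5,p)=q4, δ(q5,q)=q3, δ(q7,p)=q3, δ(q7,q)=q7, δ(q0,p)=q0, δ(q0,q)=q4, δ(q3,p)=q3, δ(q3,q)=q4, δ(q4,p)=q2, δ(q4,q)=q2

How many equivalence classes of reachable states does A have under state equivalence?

States {q0,q1,q6} cannot be reached from the start state, so discard them.
P0 = {q2,q8} | {q3,q4,q5,q7}.
On input q, block {q2,q8} splits into {q2} and {q8}.
Refine {q3,q4,q5,q7} on symbol p: members go to different blocks, giving {q3,q5,q7} and {q4}.
Split {q3,q5,q7} by δ(·,p) → {q3,q7} and {q5}.
On input q, block {q3,q7} splits into {q3} and {q7}.
Stable partition: {q2} | {q3} | {q8} | {q4} | {q5} | {q7} — 6 equivalence classes.

6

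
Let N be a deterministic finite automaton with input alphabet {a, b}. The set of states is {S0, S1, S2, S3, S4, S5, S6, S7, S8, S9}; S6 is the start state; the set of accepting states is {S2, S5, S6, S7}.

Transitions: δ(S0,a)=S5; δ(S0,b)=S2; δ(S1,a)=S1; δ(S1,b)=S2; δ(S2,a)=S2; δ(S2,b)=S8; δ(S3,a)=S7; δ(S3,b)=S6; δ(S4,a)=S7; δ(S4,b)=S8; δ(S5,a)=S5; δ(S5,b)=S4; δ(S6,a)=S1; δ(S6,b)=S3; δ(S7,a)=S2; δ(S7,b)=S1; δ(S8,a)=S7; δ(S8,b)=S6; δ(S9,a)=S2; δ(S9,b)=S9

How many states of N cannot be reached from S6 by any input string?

BFS from S6 reaches {S1, S2, S3, S6, S7, S8}; the 4 state(s) S0, S4, S5, S9 are never visited.

4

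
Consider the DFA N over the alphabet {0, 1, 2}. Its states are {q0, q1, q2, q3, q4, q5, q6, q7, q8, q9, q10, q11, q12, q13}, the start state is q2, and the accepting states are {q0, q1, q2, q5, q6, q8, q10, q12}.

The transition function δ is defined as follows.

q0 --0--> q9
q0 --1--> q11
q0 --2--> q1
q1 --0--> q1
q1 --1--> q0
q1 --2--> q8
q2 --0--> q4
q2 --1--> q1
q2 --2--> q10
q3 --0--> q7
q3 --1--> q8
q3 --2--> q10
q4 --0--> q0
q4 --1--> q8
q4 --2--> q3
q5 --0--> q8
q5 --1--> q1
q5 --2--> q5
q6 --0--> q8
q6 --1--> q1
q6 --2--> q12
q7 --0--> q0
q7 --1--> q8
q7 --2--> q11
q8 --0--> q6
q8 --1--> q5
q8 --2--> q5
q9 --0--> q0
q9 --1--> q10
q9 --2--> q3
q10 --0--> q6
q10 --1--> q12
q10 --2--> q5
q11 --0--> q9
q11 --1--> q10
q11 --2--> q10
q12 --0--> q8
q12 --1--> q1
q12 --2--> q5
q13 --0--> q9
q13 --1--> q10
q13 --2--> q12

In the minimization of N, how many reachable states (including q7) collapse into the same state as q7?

States {q13} cannot be reached from the start state, so discard them.
Start with accepting vs non-accepting: {q0,q1,q2,q5,q6,q8,q10,q12} | {q3,q4,q7,q9,q11}.
Refine {q0,q1,q2,q5,q6,q8,q10,q12} on symbol 0: members go to different blocks, giving {q1,q5,q6,q8,q10,q12} and {q0,q2}.
Split {q1,q5,q6,q8,q10,q12} by δ(·,1) → {q5,q6,q8,q10,q12} and {q1}.
On input 1, block {q5,q6,q8,q10,q12} splits into {q5,q6,q12} and {q8,q10}.
Split {q3,q4,q7,q9,q11} by δ(·,0) → {q4,q7,q9} and {q3,q11}.
Refine {q0,q2} on symbol 1: members go to different blocks, giving {q0} and {q2}.
No further refinement is possible. Final partition (7 blocks): {q5,q6,q12} | {q4,q7,q9} | {q0} | {q1} | {q8,q10} | {q3,q11} | {q2}.
The equivalence class containing q7 is {q4,q7,q9}, of size 3.

3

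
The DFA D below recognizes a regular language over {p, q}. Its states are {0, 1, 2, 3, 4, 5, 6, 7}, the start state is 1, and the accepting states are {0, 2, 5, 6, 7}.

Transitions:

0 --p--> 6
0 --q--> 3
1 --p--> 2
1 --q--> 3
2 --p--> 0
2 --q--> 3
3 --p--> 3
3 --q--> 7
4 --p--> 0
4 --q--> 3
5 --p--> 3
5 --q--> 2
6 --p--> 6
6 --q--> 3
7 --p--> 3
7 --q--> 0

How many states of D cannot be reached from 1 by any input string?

No path from 1 leads to 4, 5; the other 6 states are all reachable.

2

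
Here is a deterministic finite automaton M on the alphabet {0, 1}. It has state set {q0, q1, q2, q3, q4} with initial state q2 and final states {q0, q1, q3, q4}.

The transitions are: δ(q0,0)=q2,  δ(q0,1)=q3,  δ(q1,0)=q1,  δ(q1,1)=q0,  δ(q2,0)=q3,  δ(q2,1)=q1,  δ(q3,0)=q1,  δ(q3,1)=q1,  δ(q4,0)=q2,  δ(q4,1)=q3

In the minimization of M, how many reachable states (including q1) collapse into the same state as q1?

States {q4} cannot be reached from the start state, so discard them.
Start with accepting vs non-accepting: {q0,q1,q3} | {q2}.
On input 0, block {q0,q1,q3} splits into {q1,q3} and {q0}.
Split {q1,q3} by δ(·,1) → {q1} and {q3}.
The partition is now stable with 4 blocks: {q1} | {q2} | {q0} | {q3}.
The equivalence class containing q1 is {q1}, of size 1.

1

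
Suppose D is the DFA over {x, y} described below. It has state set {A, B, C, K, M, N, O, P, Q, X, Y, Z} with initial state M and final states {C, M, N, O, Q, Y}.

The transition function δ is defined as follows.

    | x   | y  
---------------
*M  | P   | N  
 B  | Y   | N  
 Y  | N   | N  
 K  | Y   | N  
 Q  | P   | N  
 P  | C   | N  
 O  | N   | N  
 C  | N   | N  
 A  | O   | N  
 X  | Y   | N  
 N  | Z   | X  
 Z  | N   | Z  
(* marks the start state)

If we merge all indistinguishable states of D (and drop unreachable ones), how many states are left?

First remove the unreachable states {A,B,K,O,Q}; 7 states remain.
Initial partition by acceptance: {C,M,N,Y} | {P,X,Z}.
Split {C,M,N,Y} by δ(·,x) → {M,N} and {C,Y}.
Split {M,N} by δ(·,y) → {M} and {N}.
On input x, block {P,X,Z} splits into {P,X} and {Z}.
Stable partition: {M} | {P,X} | {C,Y} | {N} | {Z} — 5 equivalence classes.

5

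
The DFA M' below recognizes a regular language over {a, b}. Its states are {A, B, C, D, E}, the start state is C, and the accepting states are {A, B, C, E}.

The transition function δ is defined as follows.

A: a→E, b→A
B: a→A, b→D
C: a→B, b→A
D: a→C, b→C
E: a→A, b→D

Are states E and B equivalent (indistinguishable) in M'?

Start with accepting vs non-accepting: {A,B,C,E} | {D}.
Refine {A,B,C,E} on symbol b: members go to different blocks, giving {A,C} and {B,E}.
Stable partition: {A,C} | {D} | {B,E} — 3 equivalence classes.
E and B lie in the same block of the stable partition, so they are equivalent — no string distinguishes them.

Yes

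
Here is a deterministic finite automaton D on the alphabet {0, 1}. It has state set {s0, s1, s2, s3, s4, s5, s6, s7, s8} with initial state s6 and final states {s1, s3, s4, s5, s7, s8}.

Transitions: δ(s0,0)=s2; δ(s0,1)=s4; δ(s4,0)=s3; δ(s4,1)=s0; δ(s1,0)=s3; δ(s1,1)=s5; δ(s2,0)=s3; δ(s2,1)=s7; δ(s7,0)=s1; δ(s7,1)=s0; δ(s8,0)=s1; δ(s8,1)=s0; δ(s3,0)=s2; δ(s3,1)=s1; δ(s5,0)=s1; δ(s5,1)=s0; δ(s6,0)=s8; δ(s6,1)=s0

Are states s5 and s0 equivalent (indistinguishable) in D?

Every state is reachable, so we keep all 9.
Start with accepting vs non-accepting: {s1,s3,s4,s5,s7,s8} | {s0,s2,s6}.
On input 0, block {s1,s3,s4,s5,s7,s8} splits into {s1,s4,s5,s7,s8} and {s3}.
Split {s1,s4,s5,s7,s8} by δ(·,0) → {s5,s7,s8} and {s1,s4}.
On input 0, block {s0,s2,s6} splits into {s0} and {s2} and {s6}.
Split {s1,s4} by δ(·,1) → {s1} and {s4}.
No further refinement is possible. Final partition (7 blocks): {s5,s7,s8} | {s0} | {s3} | {s1} | {s2} | {s6} | {s4}.
s5 and s0 end up in different blocks, so they are distinguishable. For instance, the string 'ε' is accepted from only s5.

No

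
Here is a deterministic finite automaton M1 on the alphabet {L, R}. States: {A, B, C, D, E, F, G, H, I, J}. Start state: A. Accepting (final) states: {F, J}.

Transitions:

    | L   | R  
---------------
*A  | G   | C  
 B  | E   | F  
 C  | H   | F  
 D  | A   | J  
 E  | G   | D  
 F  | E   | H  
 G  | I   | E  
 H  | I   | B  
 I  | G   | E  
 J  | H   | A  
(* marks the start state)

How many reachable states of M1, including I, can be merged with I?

2

All states are reachable from the start state.
Initial partition by acceptance: {F,J} | {A,B,C,D,E,G,H,I}.
Split {A,B,C,D,E,G,H,I} by δ(·,R) → {A,E,G,H,I} and {B,C,D}.
Split {A,E,G,H,I} by δ(·,R) → {A,E,H} and {G,I}.
The partition is now stable with 4 blocks: {F,J} | {A,E,H} | {B,C,D} | {G,I}.
State I belongs to the block {G,I}, which has 2 states.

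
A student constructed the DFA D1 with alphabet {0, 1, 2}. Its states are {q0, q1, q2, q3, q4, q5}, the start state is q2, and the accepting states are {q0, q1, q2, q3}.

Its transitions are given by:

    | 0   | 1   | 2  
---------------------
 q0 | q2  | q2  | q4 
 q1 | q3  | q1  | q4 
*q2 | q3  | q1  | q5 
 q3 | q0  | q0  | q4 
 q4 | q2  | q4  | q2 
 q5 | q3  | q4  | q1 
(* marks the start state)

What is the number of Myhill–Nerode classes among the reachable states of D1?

Every state is reachable, so we keep all 6.
P0 = {q0,q1,q2,q3} | {q4,q5}.
Stable partition: {q0,q1,q2,q3} | {q4,q5} — 2 equivalence classes.

2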